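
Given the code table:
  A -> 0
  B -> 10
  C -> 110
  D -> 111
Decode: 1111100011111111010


Decoding:
111 -> D
110 -> C
0 -> A
0 -> A
111 -> D
111 -> D
110 -> C
10 -> B


Result: DCAADDCB


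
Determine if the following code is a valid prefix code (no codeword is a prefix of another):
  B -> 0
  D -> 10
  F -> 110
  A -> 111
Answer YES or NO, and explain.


Checking each pair (does one codeword prefix another?):
  B='0' vs D='10': no prefix
  B='0' vs F='110': no prefix
  B='0' vs A='111': no prefix
  D='10' vs B='0': no prefix
  D='10' vs F='110': no prefix
  D='10' vs A='111': no prefix
  F='110' vs B='0': no prefix
  F='110' vs D='10': no prefix
  F='110' vs A='111': no prefix
  A='111' vs B='0': no prefix
  A='111' vs D='10': no prefix
  A='111' vs F='110': no prefix
No violation found over all pairs.

YES -- this is a valid prefix code. No codeword is a prefix of any other codeword.


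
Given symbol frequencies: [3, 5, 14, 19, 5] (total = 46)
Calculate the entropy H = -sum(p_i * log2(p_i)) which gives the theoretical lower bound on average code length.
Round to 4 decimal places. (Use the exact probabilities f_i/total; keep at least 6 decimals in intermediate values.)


Per-symbol terms -p_i * log2(p_i) with p_i = f_i/46:
  p = 3/46 = 0.065217: log2(p) = -3.938599, -p*log2(p) = 0.256865
  p = 5/46 = 0.108696: log2(p) = -3.201634, -p*log2(p) = 0.348004
  p = 14/46 = 0.304348: log2(p) = -1.716207, -p*log2(p) = 0.522324
  p = 19/46 = 0.413043: log2(p) = -1.275634, -p*log2(p) = 0.526892
  p = 5/46 = 0.108696: log2(p) = -3.201634, -p*log2(p) = 0.348004
H = 0.256865 + 0.348004 + 0.522324 + 0.526892 + 0.348004 = 2.002089

H = 2.0021 bits/symbol


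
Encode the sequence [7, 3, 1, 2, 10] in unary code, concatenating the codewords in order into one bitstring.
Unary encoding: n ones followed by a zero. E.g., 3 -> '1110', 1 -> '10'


Encode each number as n ones followed by a terminating 0:
  7 -> 11111110 (8 bits)
  3 -> 1110 (4 bits)
  1 -> 10 (2 bits)
  2 -> 110 (3 bits)
  10 -> 11111111110 (11 bits)
Total length = 8 + 4 + 2 + 3 + 11 = 28 bits.

Unary([7, 3, 1, 2, 10]) = 1111111011101011011111111110 (28 bits)


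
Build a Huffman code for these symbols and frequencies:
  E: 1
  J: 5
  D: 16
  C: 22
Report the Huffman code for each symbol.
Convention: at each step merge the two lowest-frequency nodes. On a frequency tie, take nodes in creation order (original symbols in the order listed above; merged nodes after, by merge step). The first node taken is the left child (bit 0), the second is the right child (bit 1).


Huffman tree construction:
Step 1: Merge E(1) + J(5) = 6
Step 2: Merge (E+J)(6) + D(16) = 22
Step 3: Merge C(22) + ((E+J)+D)(22) = 44
Read each symbol's code off the tree from the root (left child = 0, right child = 1).

Codes:
  E: 100 (length 3)
  J: 101 (length 3)
  D: 11 (length 2)
  C: 0 (length 1)
Average code length: 72/44 = 1.6364 bits/symbol


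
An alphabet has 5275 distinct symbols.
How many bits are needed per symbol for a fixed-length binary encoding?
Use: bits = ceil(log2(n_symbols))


log2(5275) = 12.365
Bracket: 2^12 = 4096 < 5275 <= 2^13 = 8192
So ceil(log2(5275)) = 13

bits = ceil(log2(5275)) = ceil(12.365) = 13 bits


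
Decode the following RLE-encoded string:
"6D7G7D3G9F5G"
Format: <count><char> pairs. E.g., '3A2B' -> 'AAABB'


Expanding each <count><char> pair:
  6D -> 'DDDDDD'
  7G -> 'GGGGGGG'
  7D -> 'DDDDDDD'
  3G -> 'GGG'
  9F -> 'FFFFFFFFF'
  5G -> 'GGGGG'

Decoded = DDDDDDGGGGGGGDDDDDDDGGGFFFFFFFFFGGGGG


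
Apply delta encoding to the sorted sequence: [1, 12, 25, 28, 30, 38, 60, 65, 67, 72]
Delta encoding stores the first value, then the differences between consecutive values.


First value: 1
Deltas:
  12 - 1 = 11
  25 - 12 = 13
  28 - 25 = 3
  30 - 28 = 2
  38 - 30 = 8
  60 - 38 = 22
  65 - 60 = 5
  67 - 65 = 2
  72 - 67 = 5


Delta encoded: [1, 11, 13, 3, 2, 8, 22, 5, 2, 5]


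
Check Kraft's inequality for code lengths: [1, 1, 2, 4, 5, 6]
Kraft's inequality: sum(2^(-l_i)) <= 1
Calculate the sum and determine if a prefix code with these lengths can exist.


Sum = 2^(-1) + 2^(-1) + 2^(-2) + 2^(-4) + 2^(-5) + 2^(-6)
    = 0.5 + 0.5 + 0.25 + 0.0625 + 0.03125 + 0.015625
    = 87/64 = 1.359375
Since 1.359375 > 1, Kraft's inequality is NOT satisfied.
A prefix code with these lengths CANNOT exist.

Kraft sum = 1.359375. Not satisfied.


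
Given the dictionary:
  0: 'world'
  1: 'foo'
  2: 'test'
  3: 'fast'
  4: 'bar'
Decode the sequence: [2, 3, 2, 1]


Look up each index in the dictionary:
  2 -> 'test'
  3 -> 'fast'
  2 -> 'test'
  1 -> 'foo'

Decoded: "test fast test foo"


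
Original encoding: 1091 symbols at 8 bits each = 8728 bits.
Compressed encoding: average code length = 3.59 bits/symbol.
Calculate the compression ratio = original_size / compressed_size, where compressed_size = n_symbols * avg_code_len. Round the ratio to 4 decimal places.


original_size = n_symbols * orig_bits = 1091 * 8 = 8728 bits
compressed_size = n_symbols * avg_code_len = 1091 * 3.59 = 3916.69 bits
ratio = original_size / compressed_size = 8728 / 3916.69 = 2.2284

Compression ratio = 2.2284


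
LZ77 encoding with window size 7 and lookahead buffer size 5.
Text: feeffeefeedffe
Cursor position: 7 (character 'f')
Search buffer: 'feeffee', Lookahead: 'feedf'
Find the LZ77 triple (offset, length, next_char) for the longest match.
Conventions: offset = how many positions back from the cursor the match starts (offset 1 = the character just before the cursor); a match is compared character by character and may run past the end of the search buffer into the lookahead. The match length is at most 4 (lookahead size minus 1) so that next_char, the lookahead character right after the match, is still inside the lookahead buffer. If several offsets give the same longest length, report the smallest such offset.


Try each offset into the search buffer:
  offset=1 (pos 6, char 'e'): match length 0
  offset=2 (pos 5, char 'e'): match length 0
  offset=3 (pos 4, char 'f'): match length 3
  offset=4 (pos 3, char 'f'): match length 1
  offset=5 (pos 2, char 'e'): match length 0
  offset=6 (pos 1, char 'e'): match length 0
  offset=7 (pos 0, char 'f'): match length 3
Longest match has length 3, found at offsets 3, 7; take the smallest, offset 3.
next_char = character at position 7 + 3 = 10 -> 'd'

Best match: offset=3, length=3 (matching 'fee' starting at position 4)
LZ77 triple: (3, 3, 'd')


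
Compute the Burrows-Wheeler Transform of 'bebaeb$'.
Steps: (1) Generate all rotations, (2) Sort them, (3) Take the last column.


Rotations (sorted):
  0: $bebaeb -> last char: b
  1: aeb$beb -> last char: b
  2: b$bebae -> last char: e
  3: baeb$be -> last char: e
  4: bebaeb$ -> last char: $
  5: eb$beba -> last char: a
  6: ebaeb$b -> last char: b


BWT = bbee$ab


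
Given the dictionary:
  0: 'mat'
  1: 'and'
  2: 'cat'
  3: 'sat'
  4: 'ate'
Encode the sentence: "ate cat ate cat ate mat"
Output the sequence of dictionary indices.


Look up each word in the dictionary:
  'ate' -> 4
  'cat' -> 2
  'ate' -> 4
  'cat' -> 2
  'ate' -> 4
  'mat' -> 0

Encoded: [4, 2, 4, 2, 4, 0]


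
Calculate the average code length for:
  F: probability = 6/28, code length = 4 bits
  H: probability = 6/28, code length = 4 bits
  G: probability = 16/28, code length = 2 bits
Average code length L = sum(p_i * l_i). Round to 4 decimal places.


Weighted contributions p_i * l_i:
  F: (6/28) * 4 = 24/28
  H: (6/28) * 4 = 24/28
  G: (16/28) * 2 = 32/28
Sum = (24 + 24 + 32)/28 = 80/28

L = 80/28 = 2.8571 bits/symbol


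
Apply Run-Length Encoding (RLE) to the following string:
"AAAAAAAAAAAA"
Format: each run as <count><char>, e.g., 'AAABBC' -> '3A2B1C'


Scanning runs left to right:
  i=0: run of 'A' x 12 -> '12A'

RLE = 12A


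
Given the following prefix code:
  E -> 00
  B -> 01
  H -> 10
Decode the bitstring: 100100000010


Decoding step by step:
Bits 10 -> H
Bits 01 -> B
Bits 00 -> E
Bits 00 -> E
Bits 00 -> E
Bits 10 -> H


Decoded message: HBEEEH


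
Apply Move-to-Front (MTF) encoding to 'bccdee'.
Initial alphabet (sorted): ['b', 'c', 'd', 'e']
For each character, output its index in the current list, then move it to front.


MTF encoding:
'b': index 0 in ['b', 'c', 'd', 'e'] -> ['b', 'c', 'd', 'e']
'c': index 1 in ['b', 'c', 'd', 'e'] -> ['c', 'b', 'd', 'e']
'c': index 0 in ['c', 'b', 'd', 'e'] -> ['c', 'b', 'd', 'e']
'd': index 2 in ['c', 'b', 'd', 'e'] -> ['d', 'c', 'b', 'e']
'e': index 3 in ['d', 'c', 'b', 'e'] -> ['e', 'd', 'c', 'b']
'e': index 0 in ['e', 'd', 'c', 'b'] -> ['e', 'd', 'c', 'b']


Output: [0, 1, 0, 2, 3, 0]


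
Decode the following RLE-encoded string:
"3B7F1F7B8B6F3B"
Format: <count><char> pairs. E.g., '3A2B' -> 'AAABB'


Expanding each <count><char> pair:
  3B -> 'BBB'
  7F -> 'FFFFFFF'
  1F -> 'F'
  7B -> 'BBBBBBB'
  8B -> 'BBBBBBBB'
  6F -> 'FFFFFF'
  3B -> 'BBB'

Decoded = BBBFFFFFFFFBBBBBBBBBBBBBBBFFFFFFBBB


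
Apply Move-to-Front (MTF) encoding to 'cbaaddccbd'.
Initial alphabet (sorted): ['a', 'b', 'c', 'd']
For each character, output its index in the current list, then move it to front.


MTF encoding:
'c': index 2 in ['a', 'b', 'c', 'd'] -> ['c', 'a', 'b', 'd']
'b': index 2 in ['c', 'a', 'b', 'd'] -> ['b', 'c', 'a', 'd']
'a': index 2 in ['b', 'c', 'a', 'd'] -> ['a', 'b', 'c', 'd']
'a': index 0 in ['a', 'b', 'c', 'd'] -> ['a', 'b', 'c', 'd']
'd': index 3 in ['a', 'b', 'c', 'd'] -> ['d', 'a', 'b', 'c']
'd': index 0 in ['d', 'a', 'b', 'c'] -> ['d', 'a', 'b', 'c']
'c': index 3 in ['d', 'a', 'b', 'c'] -> ['c', 'd', 'a', 'b']
'c': index 0 in ['c', 'd', 'a', 'b'] -> ['c', 'd', 'a', 'b']
'b': index 3 in ['c', 'd', 'a', 'b'] -> ['b', 'c', 'd', 'a']
'd': index 2 in ['b', 'c', 'd', 'a'] -> ['d', 'b', 'c', 'a']


Output: [2, 2, 2, 0, 3, 0, 3, 0, 3, 2]


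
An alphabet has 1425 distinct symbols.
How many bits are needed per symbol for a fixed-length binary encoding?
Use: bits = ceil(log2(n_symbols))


log2(1425) = 10.4767
Bracket: 2^10 = 1024 < 1425 <= 2^11 = 2048
So ceil(log2(1425)) = 11

bits = ceil(log2(1425)) = ceil(10.4767) = 11 bits


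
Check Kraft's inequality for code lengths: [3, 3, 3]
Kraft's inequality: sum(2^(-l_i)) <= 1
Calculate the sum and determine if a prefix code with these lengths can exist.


Sum = 2^(-3) + 2^(-3) + 2^(-3)
    = 0.125 + 0.125 + 0.125
    = 3/8 = 0.375
Since 0.375 <= 1, Kraft's inequality IS satisfied.
A prefix code with these lengths CAN exist.

Kraft sum = 0.375. Satisfied.


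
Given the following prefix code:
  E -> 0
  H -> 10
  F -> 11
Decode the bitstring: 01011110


Decoding step by step:
Bits 0 -> E
Bits 10 -> H
Bits 11 -> F
Bits 11 -> F
Bits 0 -> E


Decoded message: EHFFE


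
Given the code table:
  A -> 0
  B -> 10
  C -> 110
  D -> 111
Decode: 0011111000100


Decoding:
0 -> A
0 -> A
111 -> D
110 -> C
0 -> A
0 -> A
10 -> B
0 -> A


Result: AADCAABA


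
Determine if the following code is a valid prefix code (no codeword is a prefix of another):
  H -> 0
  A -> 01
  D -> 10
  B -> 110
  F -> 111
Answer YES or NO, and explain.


Checking each pair (does one codeword prefix another?):
  H='0' vs A='01': prefix -- VIOLATION

NO -- this is NOT a valid prefix code. H (0) is a prefix of A (01).


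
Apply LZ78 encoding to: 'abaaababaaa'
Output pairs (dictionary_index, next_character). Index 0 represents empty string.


LZ78 encoding steps:
Dictionary: {0: ''}
Step 1: w='' (idx 0), next='a' -> output (0, 'a'), add 'a' as idx 1
Step 2: w='' (idx 0), next='b' -> output (0, 'b'), add 'b' as idx 2
Step 3: w='a' (idx 1), next='a' -> output (1, 'a'), add 'aa' as idx 3
Step 4: w='a' (idx 1), next='b' -> output (1, 'b'), add 'ab' as idx 4
Step 5: w='ab' (idx 4), next='a' -> output (4, 'a'), add 'aba' as idx 5
Step 6: w='aa' (idx 3), end of input -> output (3, '')


Encoded: [(0, 'a'), (0, 'b'), (1, 'a'), (1, 'b'), (4, 'a'), (3, '')]


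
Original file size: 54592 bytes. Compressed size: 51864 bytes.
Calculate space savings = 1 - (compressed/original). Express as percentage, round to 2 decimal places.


ratio = compressed/original = 51864/54592 = 0.950029
savings = 1 - ratio = 1 - 0.950029 = 0.049971
as a percentage: 0.049971 * 100 = 5.0%

Space savings = 1 - 51864/54592 = 5.0%


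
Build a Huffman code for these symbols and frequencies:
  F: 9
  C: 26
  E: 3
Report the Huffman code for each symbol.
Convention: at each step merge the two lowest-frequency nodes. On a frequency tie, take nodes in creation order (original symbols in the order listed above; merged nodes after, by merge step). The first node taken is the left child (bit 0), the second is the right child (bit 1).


Huffman tree construction:
Step 1: Merge E(3) + F(9) = 12
Step 2: Merge (E+F)(12) + C(26) = 38
Read each symbol's code off the tree from the root (left child = 0, right child = 1).

Codes:
  F: 01 (length 2)
  C: 1 (length 1)
  E: 00 (length 2)
Average code length: 50/38 = 1.3158 bits/symbol


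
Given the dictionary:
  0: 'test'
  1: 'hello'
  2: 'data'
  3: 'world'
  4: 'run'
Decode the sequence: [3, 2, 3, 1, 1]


Look up each index in the dictionary:
  3 -> 'world'
  2 -> 'data'
  3 -> 'world'
  1 -> 'hello'
  1 -> 'hello'

Decoded: "world data world hello hello"


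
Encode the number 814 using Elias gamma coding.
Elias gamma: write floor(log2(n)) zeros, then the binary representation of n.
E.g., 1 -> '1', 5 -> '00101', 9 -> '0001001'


num_bits = floor(log2(814)) + 1 = 10
leading_zeros = num_bits - 1 = 9
binary(814) = 1100101110

Elias gamma(814) = '000000000' + '1100101110' = 0000000001100101110 (19 bits)


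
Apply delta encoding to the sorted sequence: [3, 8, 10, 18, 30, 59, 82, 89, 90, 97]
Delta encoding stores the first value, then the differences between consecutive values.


First value: 3
Deltas:
  8 - 3 = 5
  10 - 8 = 2
  18 - 10 = 8
  30 - 18 = 12
  59 - 30 = 29
  82 - 59 = 23
  89 - 82 = 7
  90 - 89 = 1
  97 - 90 = 7


Delta encoded: [3, 5, 2, 8, 12, 29, 23, 7, 1, 7]


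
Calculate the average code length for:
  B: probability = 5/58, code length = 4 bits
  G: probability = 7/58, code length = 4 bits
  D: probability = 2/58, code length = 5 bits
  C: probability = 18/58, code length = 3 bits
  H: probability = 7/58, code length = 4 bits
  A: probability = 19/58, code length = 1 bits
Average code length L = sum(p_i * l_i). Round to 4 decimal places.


Weighted contributions p_i * l_i:
  B: (5/58) * 4 = 20/58
  G: (7/58) * 4 = 28/58
  D: (2/58) * 5 = 10/58
  C: (18/58) * 3 = 54/58
  H: (7/58) * 4 = 28/58
  A: (19/58) * 1 = 19/58
Sum = (20 + 28 + 10 + 54 + 28 + 19)/58 = 159/58

L = 159/58 = 2.7414 bits/symbol


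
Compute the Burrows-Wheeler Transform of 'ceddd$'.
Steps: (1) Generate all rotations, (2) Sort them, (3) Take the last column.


Rotations (sorted):
  0: $ceddd -> last char: d
  1: ceddd$ -> last char: $
  2: d$cedd -> last char: d
  3: dd$ced -> last char: d
  4: ddd$ce -> last char: e
  5: eddd$c -> last char: c


BWT = d$ddec


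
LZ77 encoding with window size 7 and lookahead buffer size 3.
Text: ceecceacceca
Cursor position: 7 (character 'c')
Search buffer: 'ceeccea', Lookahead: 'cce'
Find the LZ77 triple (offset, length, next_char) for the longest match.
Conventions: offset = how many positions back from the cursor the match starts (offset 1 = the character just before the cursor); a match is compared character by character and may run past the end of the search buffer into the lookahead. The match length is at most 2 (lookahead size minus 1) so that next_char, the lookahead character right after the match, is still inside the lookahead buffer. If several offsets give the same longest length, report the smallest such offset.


Try each offset into the search buffer:
  offset=1 (pos 6, char 'a'): match length 0
  offset=2 (pos 5, char 'e'): match length 0
  offset=3 (pos 4, char 'c'): match length 1
  offset=4 (pos 3, char 'c'): match length 2
  offset=5 (pos 2, char 'e'): match length 0
  offset=6 (pos 1, char 'e'): match length 0
  offset=7 (pos 0, char 'c'): match length 1
Longest match has length 2 at offset 4.
next_char = character at position 7 + 2 = 9 -> 'e'

Best match: offset=4, length=2 (matching 'cc' starting at position 3)
LZ77 triple: (4, 2, 'e')


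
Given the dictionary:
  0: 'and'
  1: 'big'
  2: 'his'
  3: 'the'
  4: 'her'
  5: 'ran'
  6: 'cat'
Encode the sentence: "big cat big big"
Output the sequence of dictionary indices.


Look up each word in the dictionary:
  'big' -> 1
  'cat' -> 6
  'big' -> 1
  'big' -> 1

Encoded: [1, 6, 1, 1]


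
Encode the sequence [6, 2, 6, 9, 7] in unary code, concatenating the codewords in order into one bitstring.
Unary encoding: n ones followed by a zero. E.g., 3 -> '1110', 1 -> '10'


Encode each number as n ones followed by a terminating 0:
  6 -> 1111110 (7 bits)
  2 -> 110 (3 bits)
  6 -> 1111110 (7 bits)
  9 -> 1111111110 (10 bits)
  7 -> 11111110 (8 bits)
Total length = 7 + 3 + 7 + 10 + 8 = 35 bits.

Unary([6, 2, 6, 9, 7]) = 11111101101111110111111111011111110 (35 bits)


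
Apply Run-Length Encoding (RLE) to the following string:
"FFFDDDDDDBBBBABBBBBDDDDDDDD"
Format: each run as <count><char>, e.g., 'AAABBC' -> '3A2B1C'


Scanning runs left to right:
  i=0: run of 'F' x 3 -> '3F'
  i=3: run of 'D' x 6 -> '6D'
  i=9: run of 'B' x 4 -> '4B'
  i=13: run of 'A' x 1 -> '1A'
  i=14: run of 'B' x 5 -> '5B'
  i=19: run of 'D' x 8 -> '8D'

RLE = 3F6D4B1A5B8D


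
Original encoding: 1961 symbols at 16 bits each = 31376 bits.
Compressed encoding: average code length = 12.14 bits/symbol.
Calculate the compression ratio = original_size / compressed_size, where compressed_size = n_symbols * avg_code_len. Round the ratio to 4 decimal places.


original_size = n_symbols * orig_bits = 1961 * 16 = 31376 bits
compressed_size = n_symbols * avg_code_len = 1961 * 12.14 = 23806.54 bits
ratio = original_size / compressed_size = 31376 / 23806.54 = 1.318

Compression ratio = 1.318


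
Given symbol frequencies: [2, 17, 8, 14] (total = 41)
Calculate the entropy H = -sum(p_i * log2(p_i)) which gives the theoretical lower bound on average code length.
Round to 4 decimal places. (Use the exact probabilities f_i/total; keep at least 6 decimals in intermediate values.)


Per-symbol terms -p_i * log2(p_i) with p_i = f_i/41:
  p = 2/41 = 0.048780: log2(p) = -4.357552, -p*log2(p) = 0.212564
  p = 17/41 = 0.414634: log2(p) = -1.270089, -p*log2(p) = 0.526622
  p = 8/41 = 0.195122: log2(p) = -2.357552, -p*log2(p) = 0.460010
  p = 14/41 = 0.341463: log2(p) = -1.550197, -p*log2(p) = 0.529336
H = 0.212564 + 0.526622 + 0.460010 + 0.529336 = 1.728532

H = 1.7285 bits/symbol


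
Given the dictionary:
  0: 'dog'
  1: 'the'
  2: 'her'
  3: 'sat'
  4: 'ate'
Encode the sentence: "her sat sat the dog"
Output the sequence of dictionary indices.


Look up each word in the dictionary:
  'her' -> 2
  'sat' -> 3
  'sat' -> 3
  'the' -> 1
  'dog' -> 0

Encoded: [2, 3, 3, 1, 0]


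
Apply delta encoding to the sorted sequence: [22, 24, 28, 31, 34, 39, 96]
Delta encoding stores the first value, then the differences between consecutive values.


First value: 22
Deltas:
  24 - 22 = 2
  28 - 24 = 4
  31 - 28 = 3
  34 - 31 = 3
  39 - 34 = 5
  96 - 39 = 57


Delta encoded: [22, 2, 4, 3, 3, 5, 57]


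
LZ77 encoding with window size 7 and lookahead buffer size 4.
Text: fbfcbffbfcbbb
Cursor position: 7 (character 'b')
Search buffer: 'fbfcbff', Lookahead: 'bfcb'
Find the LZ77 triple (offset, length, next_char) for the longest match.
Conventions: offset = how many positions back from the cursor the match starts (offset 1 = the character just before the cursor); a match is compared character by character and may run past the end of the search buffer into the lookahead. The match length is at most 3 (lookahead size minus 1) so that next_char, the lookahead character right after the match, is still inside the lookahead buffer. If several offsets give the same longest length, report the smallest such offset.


Try each offset into the search buffer:
  offset=1 (pos 6, char 'f'): match length 0
  offset=2 (pos 5, char 'f'): match length 0
  offset=3 (pos 4, char 'b'): match length 2
  offset=4 (pos 3, char 'c'): match length 0
  offset=5 (pos 2, char 'f'): match length 0
  offset=6 (pos 1, char 'b'): match length 3
  offset=7 (pos 0, char 'f'): match length 0
Longest match has length 3 at offset 6.
next_char = character at position 7 + 3 = 10 -> 'b'

Best match: offset=6, length=3 (matching 'bfc' starting at position 1)
LZ77 triple: (6, 3, 'b')


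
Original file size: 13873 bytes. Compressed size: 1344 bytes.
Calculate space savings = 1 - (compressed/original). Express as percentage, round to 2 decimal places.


ratio = compressed/original = 1344/13873 = 0.096879
savings = 1 - ratio = 1 - 0.096879 = 0.903121
as a percentage: 0.903121 * 100 = 90.31%

Space savings = 1 - 1344/13873 = 90.31%


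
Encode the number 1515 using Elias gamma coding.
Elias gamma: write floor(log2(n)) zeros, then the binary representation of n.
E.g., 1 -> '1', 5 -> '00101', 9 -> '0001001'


num_bits = floor(log2(1515)) + 1 = 11
leading_zeros = num_bits - 1 = 10
binary(1515) = 10111101011

Elias gamma(1515) = '0000000000' + '10111101011' = 000000000010111101011 (21 bits)


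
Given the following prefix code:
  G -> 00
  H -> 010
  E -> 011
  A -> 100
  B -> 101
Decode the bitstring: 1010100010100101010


Decoding step by step:
Bits 101 -> B
Bits 010 -> H
Bits 00 -> G
Bits 101 -> B
Bits 00 -> G
Bits 101 -> B
Bits 010 -> H


Decoded message: BHGBGBH


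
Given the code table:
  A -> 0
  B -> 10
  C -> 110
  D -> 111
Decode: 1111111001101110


Decoding:
111 -> D
111 -> D
10 -> B
0 -> A
110 -> C
111 -> D
0 -> A


Result: DDBACDA


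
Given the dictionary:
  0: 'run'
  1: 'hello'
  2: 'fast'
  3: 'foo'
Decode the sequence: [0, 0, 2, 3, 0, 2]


Look up each index in the dictionary:
  0 -> 'run'
  0 -> 'run'
  2 -> 'fast'
  3 -> 'foo'
  0 -> 'run'
  2 -> 'fast'

Decoded: "run run fast foo run fast"


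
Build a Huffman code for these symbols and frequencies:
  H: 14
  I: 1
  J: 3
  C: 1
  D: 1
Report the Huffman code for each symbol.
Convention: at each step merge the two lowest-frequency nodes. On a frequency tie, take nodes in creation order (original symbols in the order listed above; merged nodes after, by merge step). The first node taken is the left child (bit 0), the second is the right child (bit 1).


Huffman tree construction:
Step 1: Merge I(1) + C(1) = 2
Step 2: Merge D(1) + (I+C)(2) = 3
Step 3: Merge J(3) + (D+(I+C))(3) = 6
Step 4: Merge (J+(D+(I+C)))(6) + H(14) = 20
Read each symbol's code off the tree from the root (left child = 0, right child = 1).

Codes:
  H: 1 (length 1)
  I: 0110 (length 4)
  J: 00 (length 2)
  C: 0111 (length 4)
  D: 010 (length 3)
Average code length: 31/20 = 1.5500 bits/symbol


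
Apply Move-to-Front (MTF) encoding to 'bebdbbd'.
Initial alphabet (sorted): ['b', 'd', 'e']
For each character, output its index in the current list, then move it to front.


MTF encoding:
'b': index 0 in ['b', 'd', 'e'] -> ['b', 'd', 'e']
'e': index 2 in ['b', 'd', 'e'] -> ['e', 'b', 'd']
'b': index 1 in ['e', 'b', 'd'] -> ['b', 'e', 'd']
'd': index 2 in ['b', 'e', 'd'] -> ['d', 'b', 'e']
'b': index 1 in ['d', 'b', 'e'] -> ['b', 'd', 'e']
'b': index 0 in ['b', 'd', 'e'] -> ['b', 'd', 'e']
'd': index 1 in ['b', 'd', 'e'] -> ['d', 'b', 'e']


Output: [0, 2, 1, 2, 1, 0, 1]


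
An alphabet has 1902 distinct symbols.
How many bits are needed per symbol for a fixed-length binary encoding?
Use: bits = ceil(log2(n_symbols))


log2(1902) = 10.8933
Bracket: 2^10 = 1024 < 1902 <= 2^11 = 2048
So ceil(log2(1902)) = 11

bits = ceil(log2(1902)) = ceil(10.8933) = 11 bits


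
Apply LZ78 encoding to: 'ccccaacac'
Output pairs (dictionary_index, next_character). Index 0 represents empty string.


LZ78 encoding steps:
Dictionary: {0: ''}
Step 1: w='' (idx 0), next='c' -> output (0, 'c'), add 'c' as idx 1
Step 2: w='c' (idx 1), next='c' -> output (1, 'c'), add 'cc' as idx 2
Step 3: w='c' (idx 1), next='a' -> output (1, 'a'), add 'ca' as idx 3
Step 4: w='' (idx 0), next='a' -> output (0, 'a'), add 'a' as idx 4
Step 5: w='ca' (idx 3), next='c' -> output (3, 'c'), add 'cac' as idx 5


Encoded: [(0, 'c'), (1, 'c'), (1, 'a'), (0, 'a'), (3, 'c')]


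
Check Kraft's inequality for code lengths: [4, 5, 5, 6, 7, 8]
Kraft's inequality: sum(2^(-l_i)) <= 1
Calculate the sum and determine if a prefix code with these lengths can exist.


Sum = 2^(-4) + 2^(-5) + 2^(-5) + 2^(-6) + 2^(-7) + 2^(-8)
    = 0.0625 + 0.03125 + 0.03125 + 0.015625 + 0.0078125 + 0.00390625
    = 39/256 = 0.15234375
Since 0.15234375 <= 1, Kraft's inequality IS satisfied.
A prefix code with these lengths CAN exist.

Kraft sum = 0.15234375. Satisfied.


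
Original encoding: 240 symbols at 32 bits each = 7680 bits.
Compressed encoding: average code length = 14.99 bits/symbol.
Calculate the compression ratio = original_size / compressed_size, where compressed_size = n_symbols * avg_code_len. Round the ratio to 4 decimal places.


original_size = n_symbols * orig_bits = 240 * 32 = 7680 bits
compressed_size = n_symbols * avg_code_len = 240 * 14.99 = 3597.6 bits
ratio = original_size / compressed_size = 7680 / 3597.6 = 2.1348

Compression ratio = 2.1348


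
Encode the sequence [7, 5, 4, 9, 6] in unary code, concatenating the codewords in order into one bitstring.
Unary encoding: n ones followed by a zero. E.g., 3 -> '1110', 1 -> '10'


Encode each number as n ones followed by a terminating 0:
  7 -> 11111110 (8 bits)
  5 -> 111110 (6 bits)
  4 -> 11110 (5 bits)
  9 -> 1111111110 (10 bits)
  6 -> 1111110 (7 bits)
Total length = 8 + 6 + 5 + 10 + 7 = 36 bits.

Unary([7, 5, 4, 9, 6]) = 111111101111101111011111111101111110 (36 bits)


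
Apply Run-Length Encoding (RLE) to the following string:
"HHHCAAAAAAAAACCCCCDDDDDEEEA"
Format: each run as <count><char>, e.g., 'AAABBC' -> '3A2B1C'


Scanning runs left to right:
  i=0: run of 'H' x 3 -> '3H'
  i=3: run of 'C' x 1 -> '1C'
  i=4: run of 'A' x 9 -> '9A'
  i=13: run of 'C' x 5 -> '5C'
  i=18: run of 'D' x 5 -> '5D'
  i=23: run of 'E' x 3 -> '3E'
  i=26: run of 'A' x 1 -> '1A'

RLE = 3H1C9A5C5D3E1A


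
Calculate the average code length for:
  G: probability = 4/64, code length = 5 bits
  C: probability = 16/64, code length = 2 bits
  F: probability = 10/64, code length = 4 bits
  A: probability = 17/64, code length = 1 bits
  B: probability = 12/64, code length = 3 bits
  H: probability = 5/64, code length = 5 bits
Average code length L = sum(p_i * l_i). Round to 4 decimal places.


Weighted contributions p_i * l_i:
  G: (4/64) * 5 = 20/64
  C: (16/64) * 2 = 32/64
  F: (10/64) * 4 = 40/64
  A: (17/64) * 1 = 17/64
  B: (12/64) * 3 = 36/64
  H: (5/64) * 5 = 25/64
Sum = (20 + 32 + 40 + 17 + 36 + 25)/64 = 170/64

L = 170/64 = 2.6563 bits/symbol


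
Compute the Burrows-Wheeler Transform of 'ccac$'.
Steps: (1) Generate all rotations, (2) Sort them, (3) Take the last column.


Rotations (sorted):
  0: $ccac -> last char: c
  1: ac$cc -> last char: c
  2: c$cca -> last char: a
  3: cac$c -> last char: c
  4: ccac$ -> last char: $


BWT = ccac$


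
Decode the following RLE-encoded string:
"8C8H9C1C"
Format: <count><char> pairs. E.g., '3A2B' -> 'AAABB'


Expanding each <count><char> pair:
  8C -> 'CCCCCCCC'
  8H -> 'HHHHHHHH'
  9C -> 'CCCCCCCCC'
  1C -> 'C'

Decoded = CCCCCCCCHHHHHHHHCCCCCCCCCC


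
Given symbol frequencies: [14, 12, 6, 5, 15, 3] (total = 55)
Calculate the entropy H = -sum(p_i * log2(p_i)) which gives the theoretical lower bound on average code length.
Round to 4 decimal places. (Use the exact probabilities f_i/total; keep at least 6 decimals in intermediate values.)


Per-symbol terms -p_i * log2(p_i) with p_i = f_i/55:
  p = 14/55 = 0.254545: log2(p) = -1.974005, -p*log2(p) = 0.502474
  p = 12/55 = 0.218182: log2(p) = -2.196397, -p*log2(p) = 0.479214
  p = 6/55 = 0.109091: log2(p) = -3.196397, -p*log2(p) = 0.348698
  p = 5/55 = 0.090909: log2(p) = -3.459432, -p*log2(p) = 0.314494
  p = 15/55 = 0.272727: log2(p) = -1.874469, -p*log2(p) = 0.511219
  p = 3/55 = 0.054545: log2(p) = -4.196397, -p*log2(p) = 0.228894
H = 0.502474 + 0.479214 + 0.348698 + 0.314494 + 0.511219 + 0.228894 = 2.384993

H = 2.385 bits/symbol


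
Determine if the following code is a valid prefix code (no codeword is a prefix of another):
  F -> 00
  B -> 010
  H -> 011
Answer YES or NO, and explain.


Checking each pair (does one codeword prefix another?):
  F='00' vs B='010': no prefix
  F='00' vs H='011': no prefix
  B='010' vs F='00': no prefix
  B='010' vs H='011': no prefix
  H='011' vs F='00': no prefix
  H='011' vs B='010': no prefix
No violation found over all pairs.

YES -- this is a valid prefix code. No codeword is a prefix of any other codeword.


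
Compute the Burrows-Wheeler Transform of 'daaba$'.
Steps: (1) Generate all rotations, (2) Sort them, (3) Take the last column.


Rotations (sorted):
  0: $daaba -> last char: a
  1: a$daab -> last char: b
  2: aaba$d -> last char: d
  3: aba$da -> last char: a
  4: ba$daa -> last char: a
  5: daaba$ -> last char: $


BWT = abdaa$


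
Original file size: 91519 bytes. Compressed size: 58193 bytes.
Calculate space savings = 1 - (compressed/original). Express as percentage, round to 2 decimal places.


ratio = compressed/original = 58193/91519 = 0.635857
savings = 1 - ratio = 1 - 0.635857 = 0.364143
as a percentage: 0.364143 * 100 = 36.41%

Space savings = 1 - 58193/91519 = 36.41%


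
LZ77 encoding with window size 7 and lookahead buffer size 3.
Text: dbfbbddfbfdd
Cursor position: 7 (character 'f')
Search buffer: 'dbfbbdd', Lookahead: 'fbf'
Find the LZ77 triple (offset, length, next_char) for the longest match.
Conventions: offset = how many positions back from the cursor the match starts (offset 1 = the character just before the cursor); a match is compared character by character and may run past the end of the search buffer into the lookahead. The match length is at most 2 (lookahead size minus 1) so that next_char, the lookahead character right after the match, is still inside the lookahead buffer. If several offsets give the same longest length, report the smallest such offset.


Try each offset into the search buffer:
  offset=1 (pos 6, char 'd'): match length 0
  offset=2 (pos 5, char 'd'): match length 0
  offset=3 (pos 4, char 'b'): match length 0
  offset=4 (pos 3, char 'b'): match length 0
  offset=5 (pos 2, char 'f'): match length 2
  offset=6 (pos 1, char 'b'): match length 0
  offset=7 (pos 0, char 'd'): match length 0
Longest match has length 2 at offset 5.
next_char = character at position 7 + 2 = 9 -> 'f'

Best match: offset=5, length=2 (matching 'fb' starting at position 2)
LZ77 triple: (5, 2, 'f')


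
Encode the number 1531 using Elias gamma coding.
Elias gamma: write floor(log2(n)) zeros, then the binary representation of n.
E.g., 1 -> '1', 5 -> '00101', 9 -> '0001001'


num_bits = floor(log2(1531)) + 1 = 11
leading_zeros = num_bits - 1 = 10
binary(1531) = 10111111011

Elias gamma(1531) = '0000000000' + '10111111011' = 000000000010111111011 (21 bits)


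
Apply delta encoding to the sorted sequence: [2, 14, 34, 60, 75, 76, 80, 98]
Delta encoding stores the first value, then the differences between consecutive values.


First value: 2
Deltas:
  14 - 2 = 12
  34 - 14 = 20
  60 - 34 = 26
  75 - 60 = 15
  76 - 75 = 1
  80 - 76 = 4
  98 - 80 = 18


Delta encoded: [2, 12, 20, 26, 15, 1, 4, 18]


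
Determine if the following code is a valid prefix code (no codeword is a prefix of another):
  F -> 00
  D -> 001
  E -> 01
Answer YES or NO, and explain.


Checking each pair (does one codeword prefix another?):
  F='00' vs D='001': prefix -- VIOLATION

NO -- this is NOT a valid prefix code. F (00) is a prefix of D (001).


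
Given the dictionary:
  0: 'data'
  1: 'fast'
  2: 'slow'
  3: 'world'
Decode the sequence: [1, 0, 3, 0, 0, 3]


Look up each index in the dictionary:
  1 -> 'fast'
  0 -> 'data'
  3 -> 'world'
  0 -> 'data'
  0 -> 'data'
  3 -> 'world'

Decoded: "fast data world data data world"


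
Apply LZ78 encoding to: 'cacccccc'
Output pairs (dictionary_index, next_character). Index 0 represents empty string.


LZ78 encoding steps:
Dictionary: {0: ''}
Step 1: w='' (idx 0), next='c' -> output (0, 'c'), add 'c' as idx 1
Step 2: w='' (idx 0), next='a' -> output (0, 'a'), add 'a' as idx 2
Step 3: w='c' (idx 1), next='c' -> output (1, 'c'), add 'cc' as idx 3
Step 4: w='cc' (idx 3), next='c' -> output (3, 'c'), add 'ccc' as idx 4
Step 5: w='c' (idx 1), end of input -> output (1, '')


Encoded: [(0, 'c'), (0, 'a'), (1, 'c'), (3, 'c'), (1, '')]


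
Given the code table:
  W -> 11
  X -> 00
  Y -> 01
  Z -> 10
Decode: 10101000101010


Decoding:
10 -> Z
10 -> Z
10 -> Z
00 -> X
10 -> Z
10 -> Z
10 -> Z


Result: ZZZXZZZ


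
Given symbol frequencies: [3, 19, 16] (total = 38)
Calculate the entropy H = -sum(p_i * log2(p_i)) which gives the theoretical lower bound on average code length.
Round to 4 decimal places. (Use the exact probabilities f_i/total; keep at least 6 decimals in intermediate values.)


Per-symbol terms -p_i * log2(p_i) with p_i = f_i/38:
  p = 3/38 = 0.078947: log2(p) = -3.662965, -p*log2(p) = 0.289181
  p = 19/38 = 0.500000: log2(p) = -1.000000, -p*log2(p) = 0.500000
  p = 16/38 = 0.421053: log2(p) = -1.247928, -p*log2(p) = 0.525443
H = 0.289181 + 0.500000 + 0.525443 = 1.314624

H = 1.3146 bits/symbol


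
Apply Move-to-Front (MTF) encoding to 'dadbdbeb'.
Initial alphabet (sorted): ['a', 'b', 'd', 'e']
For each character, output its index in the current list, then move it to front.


MTF encoding:
'd': index 2 in ['a', 'b', 'd', 'e'] -> ['d', 'a', 'b', 'e']
'a': index 1 in ['d', 'a', 'b', 'e'] -> ['a', 'd', 'b', 'e']
'd': index 1 in ['a', 'd', 'b', 'e'] -> ['d', 'a', 'b', 'e']
'b': index 2 in ['d', 'a', 'b', 'e'] -> ['b', 'd', 'a', 'e']
'd': index 1 in ['b', 'd', 'a', 'e'] -> ['d', 'b', 'a', 'e']
'b': index 1 in ['d', 'b', 'a', 'e'] -> ['b', 'd', 'a', 'e']
'e': index 3 in ['b', 'd', 'a', 'e'] -> ['e', 'b', 'd', 'a']
'b': index 1 in ['e', 'b', 'd', 'a'] -> ['b', 'e', 'd', 'a']


Output: [2, 1, 1, 2, 1, 1, 3, 1]


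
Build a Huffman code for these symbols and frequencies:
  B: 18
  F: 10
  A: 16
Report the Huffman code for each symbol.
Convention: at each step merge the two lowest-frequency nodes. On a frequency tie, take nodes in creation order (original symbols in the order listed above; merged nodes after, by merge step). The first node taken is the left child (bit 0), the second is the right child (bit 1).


Huffman tree construction:
Step 1: Merge F(10) + A(16) = 26
Step 2: Merge B(18) + (F+A)(26) = 44
Read each symbol's code off the tree from the root (left child = 0, right child = 1).

Codes:
  B: 0 (length 1)
  F: 10 (length 2)
  A: 11 (length 2)
Average code length: 70/44 = 1.5909 bits/symbol


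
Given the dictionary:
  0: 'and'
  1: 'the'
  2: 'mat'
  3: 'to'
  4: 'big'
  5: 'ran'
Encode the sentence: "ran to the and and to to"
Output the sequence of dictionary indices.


Look up each word in the dictionary:
  'ran' -> 5
  'to' -> 3
  'the' -> 1
  'and' -> 0
  'and' -> 0
  'to' -> 3
  'to' -> 3

Encoded: [5, 3, 1, 0, 0, 3, 3]


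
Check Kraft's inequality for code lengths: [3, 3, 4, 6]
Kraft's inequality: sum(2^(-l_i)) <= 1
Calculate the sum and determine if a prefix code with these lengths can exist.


Sum = 2^(-3) + 2^(-3) + 2^(-4) + 2^(-6)
    = 0.125 + 0.125 + 0.0625 + 0.015625
    = 21/64 = 0.328125
Since 0.328125 <= 1, Kraft's inequality IS satisfied.
A prefix code with these lengths CAN exist.

Kraft sum = 0.328125. Satisfied.


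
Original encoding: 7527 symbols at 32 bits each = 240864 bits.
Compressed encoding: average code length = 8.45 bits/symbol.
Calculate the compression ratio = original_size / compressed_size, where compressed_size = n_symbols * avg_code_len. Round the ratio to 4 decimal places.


original_size = n_symbols * orig_bits = 7527 * 32 = 240864 bits
compressed_size = n_symbols * avg_code_len = 7527 * 8.45 = 63603.15 bits
ratio = original_size / compressed_size = 240864 / 63603.15 = 3.787

Compression ratio = 3.787


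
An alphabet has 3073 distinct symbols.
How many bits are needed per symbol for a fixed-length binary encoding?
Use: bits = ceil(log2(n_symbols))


log2(3073) = 11.5854
Bracket: 2^11 = 2048 < 3073 <= 2^12 = 4096
So ceil(log2(3073)) = 12

bits = ceil(log2(3073)) = ceil(11.5854) = 12 bits


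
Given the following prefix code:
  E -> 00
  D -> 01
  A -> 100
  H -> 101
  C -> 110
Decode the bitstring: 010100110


Decoding step by step:
Bits 01 -> D
Bits 01 -> D
Bits 00 -> E
Bits 110 -> C


Decoded message: DDEC


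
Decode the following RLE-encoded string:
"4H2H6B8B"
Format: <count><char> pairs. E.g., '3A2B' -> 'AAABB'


Expanding each <count><char> pair:
  4H -> 'HHHH'
  2H -> 'HH'
  6B -> 'BBBBBB'
  8B -> 'BBBBBBBB'

Decoded = HHHHHHBBBBBBBBBBBBBB


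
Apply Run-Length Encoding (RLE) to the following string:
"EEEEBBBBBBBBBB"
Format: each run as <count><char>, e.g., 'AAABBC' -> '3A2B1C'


Scanning runs left to right:
  i=0: run of 'E' x 4 -> '4E'
  i=4: run of 'B' x 10 -> '10B'

RLE = 4E10B


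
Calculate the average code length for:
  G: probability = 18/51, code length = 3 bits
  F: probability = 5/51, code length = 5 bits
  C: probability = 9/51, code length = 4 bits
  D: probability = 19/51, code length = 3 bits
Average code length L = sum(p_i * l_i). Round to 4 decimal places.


Weighted contributions p_i * l_i:
  G: (18/51) * 3 = 54/51
  F: (5/51) * 5 = 25/51
  C: (9/51) * 4 = 36/51
  D: (19/51) * 3 = 57/51
Sum = (54 + 25 + 36 + 57)/51 = 172/51

L = 172/51 = 3.3725 bits/symbol


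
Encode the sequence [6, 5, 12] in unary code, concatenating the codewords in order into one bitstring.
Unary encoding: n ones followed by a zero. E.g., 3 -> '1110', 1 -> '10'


Encode each number as n ones followed by a terminating 0:
  6 -> 1111110 (7 bits)
  5 -> 111110 (6 bits)
  12 -> 1111111111110 (13 bits)
Total length = 7 + 6 + 13 = 26 bits.

Unary([6, 5, 12]) = 11111101111101111111111110 (26 bits)


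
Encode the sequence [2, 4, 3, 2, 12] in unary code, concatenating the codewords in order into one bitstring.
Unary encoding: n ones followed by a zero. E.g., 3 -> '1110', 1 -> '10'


Encode each number as n ones followed by a terminating 0:
  2 -> 110 (3 bits)
  4 -> 11110 (5 bits)
  3 -> 1110 (4 bits)
  2 -> 110 (3 bits)
  12 -> 1111111111110 (13 bits)
Total length = 3 + 5 + 4 + 3 + 13 = 28 bits.

Unary([2, 4, 3, 2, 12]) = 1101111011101101111111111110 (28 bits)


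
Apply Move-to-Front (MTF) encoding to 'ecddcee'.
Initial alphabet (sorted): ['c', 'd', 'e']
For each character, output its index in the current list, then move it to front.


MTF encoding:
'e': index 2 in ['c', 'd', 'e'] -> ['e', 'c', 'd']
'c': index 1 in ['e', 'c', 'd'] -> ['c', 'e', 'd']
'd': index 2 in ['c', 'e', 'd'] -> ['d', 'c', 'e']
'd': index 0 in ['d', 'c', 'e'] -> ['d', 'c', 'e']
'c': index 1 in ['d', 'c', 'e'] -> ['c', 'd', 'e']
'e': index 2 in ['c', 'd', 'e'] -> ['e', 'c', 'd']
'e': index 0 in ['e', 'c', 'd'] -> ['e', 'c', 'd']


Output: [2, 1, 2, 0, 1, 2, 0]


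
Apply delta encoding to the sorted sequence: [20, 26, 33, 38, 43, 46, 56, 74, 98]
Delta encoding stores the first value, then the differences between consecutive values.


First value: 20
Deltas:
  26 - 20 = 6
  33 - 26 = 7
  38 - 33 = 5
  43 - 38 = 5
  46 - 43 = 3
  56 - 46 = 10
  74 - 56 = 18
  98 - 74 = 24


Delta encoded: [20, 6, 7, 5, 5, 3, 10, 18, 24]


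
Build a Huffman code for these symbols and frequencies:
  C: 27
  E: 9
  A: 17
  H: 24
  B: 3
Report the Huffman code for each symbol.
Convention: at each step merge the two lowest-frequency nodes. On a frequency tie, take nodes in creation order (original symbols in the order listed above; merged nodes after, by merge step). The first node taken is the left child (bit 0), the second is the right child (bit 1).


Huffman tree construction:
Step 1: Merge B(3) + E(9) = 12
Step 2: Merge (B+E)(12) + A(17) = 29
Step 3: Merge H(24) + C(27) = 51
Step 4: Merge ((B+E)+A)(29) + (H+C)(51) = 80
Read each symbol's code off the tree from the root (left child = 0, right child = 1).

Codes:
  C: 11 (length 2)
  E: 001 (length 3)
  A: 01 (length 2)
  H: 10 (length 2)
  B: 000 (length 3)
Average code length: 172/80 = 2.1500 bits/symbol
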